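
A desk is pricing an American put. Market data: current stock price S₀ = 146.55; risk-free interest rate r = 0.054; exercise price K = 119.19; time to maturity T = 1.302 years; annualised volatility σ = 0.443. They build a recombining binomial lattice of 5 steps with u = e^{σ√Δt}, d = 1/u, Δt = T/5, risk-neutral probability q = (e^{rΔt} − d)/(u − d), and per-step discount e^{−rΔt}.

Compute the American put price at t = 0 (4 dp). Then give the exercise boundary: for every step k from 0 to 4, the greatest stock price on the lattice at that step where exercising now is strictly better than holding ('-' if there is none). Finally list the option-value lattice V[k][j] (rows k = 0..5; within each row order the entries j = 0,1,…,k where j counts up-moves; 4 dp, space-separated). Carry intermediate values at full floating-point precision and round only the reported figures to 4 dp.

Δt=0.26040, u=1.25365, d=0.79767, q=0.47478, disc=e^(-rΔt)=0.98604
k=5 terminal: V=max(K-S,0) → 71.8637 44.8101 2.2915 0.0000 0.0000 0.0000
k=4: j=0 S=59.3306 intr=59.8594 cont=58.1951 V=59.8594[EX]; j=1 S=93.2465 intr=25.9435 cont=24.2793 V=25.9435[EX]; j=2 S=146.5500 intr=0.0000 cont=1.1867 V=1.1867[hold]; j=3 S=230.3240 intr=0.0000 cont=0.0000 V=0.0000[hold]; j=4 S=361.9868 intr=0.0000 cont=0.0000 V=0.0000[hold]  S*(4)=93.2465
k=3: j=0 S=74.3799 intr=44.8101 cont=43.1458 V=44.8101[EX]; j=1 S=116.8985 intr=2.2915 cont=13.9914 V=13.9914[hold]; j=2 S=183.7226 intr=0.0000 cont=0.6146 V=0.6146[hold]; j=3 S=288.7460 intr=0.0000 cont=0.0000 V=0.0000[hold]  S*(3)=74.3799
k=2: j=0 S=93.2465 intr=25.9435 cont=29.7566 V=29.7566[hold]; j=1 S=146.5500 intr=0.0000 cont=7.5336 V=7.5336[hold]; j=2 S=230.3240 intr=0.0000 cont=0.3183 V=0.3183[hold]  S*(2)=-
k=1: j=0 S=116.8985 intr=2.2915 cont=18.9374 V=18.9374[hold]; j=1 S=183.7226 intr=0.0000 cont=4.0506 V=4.0506[hold]  S*(1)=-
k=0: j=0 S=146.5500 intr=0.0000 cont=11.7037 V=11.7037[hold]  S*(0)=-

price = 11.7037
boundary = - - - 74.3799 93.2465
tree:
11.7037
18.9374 4.0506
29.7566 7.5336 0.3183
44.8101 13.9914 0.6146 0.0000
59.8594 25.9435 1.1867 0.0000 0.0000
71.8637 44.8101 2.2915 0.0000 0.0000 0.0000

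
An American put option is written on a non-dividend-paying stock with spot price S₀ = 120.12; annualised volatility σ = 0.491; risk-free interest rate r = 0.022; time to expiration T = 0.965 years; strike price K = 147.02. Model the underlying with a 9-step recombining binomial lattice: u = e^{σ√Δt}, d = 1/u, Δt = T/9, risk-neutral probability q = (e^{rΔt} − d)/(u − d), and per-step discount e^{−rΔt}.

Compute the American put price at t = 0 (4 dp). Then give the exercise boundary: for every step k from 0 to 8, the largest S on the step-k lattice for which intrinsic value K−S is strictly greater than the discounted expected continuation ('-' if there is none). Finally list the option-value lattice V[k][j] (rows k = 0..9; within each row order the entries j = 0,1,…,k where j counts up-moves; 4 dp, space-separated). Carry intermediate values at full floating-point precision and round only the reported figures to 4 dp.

params: Δt=0.10722 u=1.17442 d=0.85148 q=0.46721 e^(-rΔt)=0.99764
t_9 payoffs: 118.7586 108.0399 93.2559 72.8648 44.7400 5.9483 0.0000 0.0000 0.0000 0.0000
t_8: node(8,0) S=33.1909 payoff=113.8291 vs cont=113.4827 → 113.8291 [stop]  node(8,1) S=45.7792 payoff=101.2408 vs cont=100.8944 → 101.2408 [stop]  node(8,2) S=63.1418 payoff=83.8782 vs cont=83.5318 → 83.8782 [stop]  node(8,3) S=87.0896 payoff=59.9304 vs cont=59.5840 → 59.9304 [stop]  node(8,4) S=120.1200 payoff=26.9000 vs cont=26.5536 → 26.9000 [stop]  node(8,5) S=165.6778 payoff=0.0000 vs cont=3.1618 → 3.1618 [wait]  node(8,6) S=228.5144 payoff=0.0000 vs cont=0.0000 → 0.0000 [wait]  node(8,7) S=315.1829 payoff=0.0000 vs cont=0.0000 → 0.0000 [wait]  node(8,8) S=434.7222 payoff=0.0000 vs cont=0.0000 → 0.0000 [wait]  ⇒ S*(8)=120.1200
t_7: node(7,0) S=38.9801 payoff=108.0399 vs cont=107.6935 → 108.0399 [stop]  node(7,1) S=53.7641 payoff=93.2559 vs cont=92.9095 → 93.2559 [stop]  node(7,2) S=74.1552 payoff=72.8648 vs cont=72.5184 → 72.8648 [stop]  node(7,3) S=102.2800 payoff=44.7400 vs cont=44.3936 → 44.7400 [stop]  node(7,4) S=141.0717 payoff=5.9483 vs cont=15.7721 → 15.7721 [wait]  node(7,5) S=194.5759 payoff=0.0000 vs cont=1.6806 → 1.6806 [wait]  node(7,6) S=268.3726 payoff=0.0000 vs cont=0.0000 → 0.0000 [wait]  node(7,7) S=370.1581 payoff=0.0000 vs cont=0.0000 → 0.0000 [wait]  ⇒ S*(7)=102.2800
t_6: node(6,0) S=45.7792 payoff=101.2408 vs cont=100.8944 → 101.2408 [stop]  node(6,1) S=63.1418 payoff=83.8782 vs cont=83.5318 → 83.8782 [stop]  node(6,2) S=87.0896 payoff=59.9304 vs cont=59.5840 → 59.9304 [stop]  node(6,3) S=120.1200 payoff=26.9000 vs cont=31.1325 → 31.1325 [wait]  node(6,4) S=165.6778 payoff=0.0000 vs cont=9.1668 → 9.1668 [wait]  node(6,5) S=228.5144 payoff=0.0000 vs cont=0.8933 → 0.8933 [wait]  node(6,6) S=315.1829 payoff=0.0000 vs cont=0.0000 → 0.0000 [wait]  ⇒ S*(6)=87.0896
t_5: node(5,0) S=53.7641 payoff=93.2559 vs cont=92.9095 → 93.2559 [stop]  node(5,1) S=74.1552 payoff=72.8648 vs cont=72.5184 → 72.8648 [stop]  node(5,2) S=102.2800 payoff=44.7400 vs cont=46.3664 → 46.3664 [wait]  node(5,3) S=141.0717 payoff=5.9483 vs cont=20.8209 → 20.8209 [wait]  node(5,4) S=194.5759 payoff=0.0000 vs cont=5.2889 → 5.2889 [wait]  node(5,5) S=268.3726 payoff=0.0000 vs cont=0.4748 → 0.4748 [wait]  ⇒ S*(5)=74.1552
t_4: node(4,0) S=63.1418 payoff=83.8782 vs cont=83.5318 → 83.8782 [stop]  node(4,1) S=87.0896 payoff=59.9304 vs cont=60.3421 → 60.3421 [wait]  node(4,2) S=120.1200 payoff=26.9000 vs cont=34.3503 → 34.3503 [wait]  node(4,3) S=165.6778 payoff=0.0000 vs cont=13.5323 → 13.5323 [wait]  node(4,4) S=228.5144 payoff=0.0000 vs cont=3.0326 → 3.0326 [wait]  ⇒ S*(4)=63.1418
t_3: node(3,0) S=74.1552 payoff=72.8648 vs cont=72.7103 → 72.8648 [stop]  node(3,1) S=102.2800 payoff=44.7400 vs cont=48.0850 → 48.0850 [wait]  node(3,2) S=141.0717 payoff=5.9483 vs cont=24.5660 → 24.5660 [wait]  node(3,3) S=194.5759 payoff=0.0000 vs cont=8.6065 → 8.6065 [wait]  ⇒ S*(3)=74.1552
t_2: node(2,0) S=87.0896 payoff=59.9304 vs cont=61.1432 → 61.1432 [wait]  node(2,1) S=120.1200 payoff=26.9000 vs cont=37.0094 → 37.0094 [wait]  node(2,2) S=165.6778 payoff=0.0000 vs cont=17.0693 → 17.0693 [wait]  ⇒ S*(2)=-
t_1: node(1,0) S=102.2800 payoff=44.7400 vs cont=49.7503 → 49.7503 [wait]  node(1,1) S=141.0717 payoff=5.9483 vs cont=27.6280 → 27.6280 [wait]  ⇒ S*(1)=-
t_0: node(0,0) S=120.1200 payoff=26.9000 vs cont=39.3218 → 39.3218 [wait]  ⇒ S*(0)=-

price = 39.3218
boundary = - - - 74.1552 63.1418 74.1552 87.0896 102.2800 120.1200
tree:
39.3218
49.7503 27.6280
61.1432 37.0094 17.0693
72.8648 48.0850 24.5660 8.6065
83.8782 60.3421 34.3503 13.5323 3.0326
93.2559 72.8648 46.3664 20.8209 5.2889 0.4748
101.2408 83.8782 59.9304 31.1325 9.1668 0.8933 0.0000
108.0399 93.2559 72.8648 44.7400 15.7721 1.6806 0.0000 0.0000
113.8291 101.2408 83.8782 59.9304 26.9000 3.1618 0.0000 0.0000 0.0000
118.7586 108.0399 93.2559 72.8648 44.7400 5.9483 0.0000 0.0000 0.0000 0.0000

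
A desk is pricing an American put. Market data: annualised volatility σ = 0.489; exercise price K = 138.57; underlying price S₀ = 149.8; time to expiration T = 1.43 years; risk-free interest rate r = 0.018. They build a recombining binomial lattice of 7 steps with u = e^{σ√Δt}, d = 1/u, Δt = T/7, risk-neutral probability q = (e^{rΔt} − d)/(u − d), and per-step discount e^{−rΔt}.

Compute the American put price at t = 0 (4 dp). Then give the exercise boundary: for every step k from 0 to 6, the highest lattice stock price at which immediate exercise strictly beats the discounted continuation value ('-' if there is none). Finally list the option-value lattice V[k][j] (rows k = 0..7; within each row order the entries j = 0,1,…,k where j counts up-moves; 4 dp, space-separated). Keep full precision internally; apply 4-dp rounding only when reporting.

Δt=0.20429  u=1.24735  d=0.80170  q=0.45324  discount=0.99633
step 7 (expiry): payoffs max(K−S,0) = 106.6838 88.9591 61.3818 18.4750 0.0000 0.0000 0.0000 0.0000
step 6: (k=6,j=0): S=39.7732, (K−S)⁺=98.7968, hold=98.2882 ⇒ V=98.7968 exercise | (k=6,j=1): S=61.8820, (K−S)⁺=76.6880, hold=76.1794 ⇒ V=76.6880 exercise | (k=6,j=2): S=96.2804, (K−S)⁺=42.2896, hold=41.7810 ⇒ V=42.2896 exercise | (k=6,j=3): S=149.8000, (K−S)⁺=0.0000, hold=10.0644 ⇒ V=10.0644 continue | (k=6,j=4): S=233.0696, (K−S)⁺=0.0000, hold=0.0000 ⇒ V=0.0000 continue | (k=6,j=5): S=362.6265, (K−S)⁺=0.0000, hold=0.0000 ⇒ V=0.0000 continue | (k=6,j=6): S=564.2005, (K−S)⁺=0.0000, hold=0.0000 ⇒ V=0.0000 continue  boundary S*=96.2804
step 5: (k=5,j=0): S=49.6109, (K−S)⁺=88.9591, hold=88.4505 ⇒ V=88.9591 exercise | (k=5,j=1): S=77.1882, (K−S)⁺=61.3818, hold=60.8732 ⇒ V=61.3818 exercise | (k=5,j=2): S=120.0950, (K−S)⁺=18.4750, hold=27.5824 ⇒ V=27.5824 continue | (k=5,j=3): S=186.8524, (K−S)⁺=0.0000, hold=5.4827 ⇒ V=5.4827 continue | (k=5,j=4): S=290.7185, (K−S)⁺=0.0000, hold=0.0000 ⇒ V=0.0000 continue | (k=5,j=5): S=452.3208, (K−S)⁺=0.0000, hold=0.0000 ⇒ V=0.0000 continue  boundary S*=77.1882
step 4: (k=4,j=0): S=61.8820, (K−S)⁺=76.6880, hold=76.1794 ⇒ V=76.6880 exercise | (k=4,j=1): S=96.2804, (K−S)⁺=42.2896, hold=45.8936 ⇒ V=45.8936 continue | (k=4,j=2): S=149.8000, (K−S)⁺=0.0000, hold=17.5015 ⇒ V=17.5015 continue | (k=4,j=3): S=233.0696, (K−S)⁺=0.0000, hold=2.9867 ⇒ V=2.9867 continue | (k=4,j=4): S=362.6265, (K−S)⁺=0.0000, hold=0.0000 ⇒ V=0.0000 continue  boundary S*=61.8820
step 3: (k=3,j=0): S=77.1882, (K−S)⁺=61.3818, hold=62.5007 ⇒ V=62.5007 continue | (k=3,j=1): S=120.0950, (K−S)⁺=18.4750, hold=32.9041 ⇒ V=32.9041 continue | (k=3,j=2): S=186.8524, (K−S)⁺=0.0000, hold=10.8828 ⇒ V=10.8828 continue | (k=3,j=3): S=290.7185, (K−S)⁺=0.0000, hold=1.6270 ⇒ V=1.6270 continue  boundary S*=-
step 2: (k=2,j=0): S=96.2804, (K−S)⁺=42.2896, hold=48.9063 ⇒ V=48.9063 continue | (k=2,j=1): S=149.8000, (K−S)⁺=0.0000, hold=22.8391 ⇒ V=22.8391 continue | (k=2,j=2): S=233.0696, (K−S)⁺=0.0000, hold=6.6632 ⇒ V=6.6632 continue  boundary S*=-
step 1: (k=1,j=0): S=120.0950, (K−S)⁺=18.4750, hold=36.9556 ⇒ V=36.9556 continue | (k=1,j=1): S=186.8524, (K−S)⁺=0.0000, hold=15.4507 ⇒ V=15.4507 continue  boundary S*=-
step 0: (k=0,j=0): S=149.8000, (K−S)⁺=0.0000, hold=27.1089 ⇒ V=27.1089 continue  boundary S*=-

price = 27.1089
boundary = - - - - 61.8820 77.1882 96.2804
tree:
27.1089
36.9556 15.4507
48.9063 22.8391 6.6632
62.5007 32.9041 10.8828 1.6270
76.6880 45.8936 17.5015 2.9867 0.0000
88.9591 61.3818 27.5824 5.4827 0.0000 0.0000
98.7968 76.6880 42.2896 10.0644 0.0000 0.0000 0.0000
106.6838 88.9591 61.3818 18.4750 0.0000 0.0000 0.0000 0.0000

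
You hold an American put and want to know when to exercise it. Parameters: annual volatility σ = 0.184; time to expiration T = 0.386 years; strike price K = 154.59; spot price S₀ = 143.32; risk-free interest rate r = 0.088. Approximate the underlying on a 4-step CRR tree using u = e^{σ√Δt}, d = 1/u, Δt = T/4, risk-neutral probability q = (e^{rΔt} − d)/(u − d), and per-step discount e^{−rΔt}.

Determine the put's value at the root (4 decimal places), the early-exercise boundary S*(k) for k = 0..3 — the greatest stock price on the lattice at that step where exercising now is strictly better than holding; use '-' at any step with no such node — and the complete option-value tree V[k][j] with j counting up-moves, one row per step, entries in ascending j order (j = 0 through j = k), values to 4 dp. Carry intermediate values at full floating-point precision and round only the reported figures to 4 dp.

price = 11.7764
boundary = - 135.3578 143.3200 135.3578
tree:
11.7764
19.2322 6.1040
26.7521 11.2700 2.1425
33.8543 19.2322 4.9138 0.0000
40.5618 26.7521 11.2700 0.0000 0.0000

params: Δt=0.09650 u=1.05882 d=0.94444 q=0.56027 e^(-rΔt)=0.99154
t_4 payoffs: 40.5618 26.7521 11.2700 0.0000 0.0000
t_3: node(3,0) S=120.7357 payoff=33.8543 vs cont=32.5470 → 33.8543 [stop]  node(3,1) S=135.3578 payoff=19.2322 vs cont=17.9250 → 19.2322 [stop]  node(3,2) S=151.7506 payoff=2.8394 vs cont=4.9138 → 4.9138 [wait]  node(3,3) S=170.1288 payoff=0.0000 vs cont=0.0000 → 0.0000 [wait]  ⇒ S*(3)=135.3578
t_2: node(2,0) S=127.8379 payoff=26.7521 vs cont=25.4449 → 26.7521 [stop]  node(2,1) S=143.3200 payoff=11.2700 vs cont=11.1152 → 11.2700 [stop]  node(2,2) S=160.6771 payoff=0.0000 vs cont=2.1425 → 2.1425 [wait]  ⇒ S*(2)=143.3200
t_1: node(1,0) S=135.3578 payoff=19.2322 vs cont=17.9250 → 19.2322 [stop]  node(1,1) S=151.7506 payoff=2.8394 vs cont=6.1040 → 6.1040 [wait]  ⇒ S*(1)=135.3578
t_0: node(0,0) S=143.3200 payoff=11.2700 vs cont=11.7764 → 11.7764 [wait]  ⇒ S*(0)=-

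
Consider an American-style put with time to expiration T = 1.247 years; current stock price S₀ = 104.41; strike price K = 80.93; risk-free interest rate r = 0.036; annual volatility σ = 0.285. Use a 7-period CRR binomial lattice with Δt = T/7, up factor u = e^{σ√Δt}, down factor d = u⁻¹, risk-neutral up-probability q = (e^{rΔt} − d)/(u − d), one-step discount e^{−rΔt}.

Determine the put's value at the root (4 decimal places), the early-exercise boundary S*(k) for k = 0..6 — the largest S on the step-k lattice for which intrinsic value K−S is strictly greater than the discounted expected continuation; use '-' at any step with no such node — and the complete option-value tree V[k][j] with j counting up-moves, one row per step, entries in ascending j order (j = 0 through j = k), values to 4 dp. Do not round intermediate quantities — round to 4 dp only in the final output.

Δt=0.17814  u=1.12782  d=0.88666  q=0.49664  discount=0.99361
step 7 (expiry): payoffs max(K−S,0) = 35.9465 23.7116 8.1489 0.0000 0.0000 0.0000 0.0000 0.0000
step 6: (k=6,j=0): S=50.7335, (K−S)⁺=30.1965, hold=29.6792 ⇒ V=30.1965 exercise | (k=6,j=1): S=64.5323, (K−S)⁺=16.3977, hold=15.8803 ⇒ V=16.3977 exercise | (k=6,j=2): S=82.0842, (K−S)⁺=0.0000, hold=4.0756 ⇒ V=4.0756 continue | (k=6,j=3): S=104.4100, (K−S)⁺=0.0000, hold=0.0000 ⇒ V=0.0000 continue | (k=6,j=4): S=132.8081, (K−S)⁺=0.0000, hold=0.0000 ⇒ V=0.0000 continue | (k=6,j=5): S=168.9301, (K−S)⁺=0.0000, hold=0.0000 ⇒ V=0.0000 continue | (k=6,j=6): S=214.8768, (K−S)⁺=0.0000, hold=0.0000 ⇒ V=0.0000 continue  boundary S*=64.5323
step 5: (k=5,j=0): S=57.2184, (K−S)⁺=23.7116, hold=23.1942 ⇒ V=23.7116 exercise | (k=5,j=1): S=72.7811, (K−S)⁺=8.1489, hold=10.2123 ⇒ V=10.2123 continue | (k=5,j=2): S=92.5765, (K−S)⁺=0.0000, hold=2.0384 ⇒ V=2.0384 continue | (k=5,j=3): S=117.7561, (K−S)⁺=0.0000, hold=0.0000 ⇒ V=0.0000 continue | (k=5,j=4): S=149.7841, (K−S)⁺=0.0000, hold=0.0000 ⇒ V=0.0000 continue | (k=5,j=5): S=190.5234, (K−S)⁺=0.0000, hold=0.0000 ⇒ V=0.0000 continue  boundary S*=57.2184
step 4: (k=4,j=0): S=64.5323, (K−S)⁺=16.3977, hold=16.8986 ⇒ V=16.8986 continue | (k=4,j=1): S=82.0842, (K−S)⁺=0.0000, hold=6.1135 ⇒ V=6.1135 continue | (k=4,j=2): S=104.4100, (K−S)⁺=0.0000, hold=1.0195 ⇒ V=1.0195 continue | (k=4,j=3): S=132.8081, (K−S)⁺=0.0000, hold=0.0000 ⇒ V=0.0000 continue | (k=4,j=4): S=168.9301, (K−S)⁺=0.0000, hold=0.0000 ⇒ V=0.0000 continue  boundary S*=-
step 3: (k=3,j=0): S=72.7811, (K−S)⁺=8.1489, hold=11.4684 ⇒ V=11.4684 continue | (k=3,j=1): S=92.5765, (K−S)⁺=0.0000, hold=3.5607 ⇒ V=3.5607 continue | (k=3,j=2): S=117.7561, (K−S)⁺=0.0000, hold=0.5099 ⇒ V=0.5099 continue | (k=3,j=3): S=149.7841, (K−S)⁺=0.0000, hold=0.0000 ⇒ V=0.0000 continue  boundary S*=-
step 2: (k=2,j=0): S=82.0842, (K−S)⁺=0.0000, hold=7.4929 ⇒ V=7.4929 continue | (k=2,j=1): S=104.4100, (K−S)⁺=0.0000, hold=2.0324 ⇒ V=2.0324 continue | (k=2,j=2): S=132.8081, (K−S)⁺=0.0000, hold=0.2550 ⇒ V=0.2550 continue  boundary S*=-
step 1: (k=1,j=0): S=92.5765, (K−S)⁺=0.0000, hold=4.7504 ⇒ V=4.7504 continue | (k=1,j=1): S=117.7561, (K−S)⁺=0.0000, hold=1.1423 ⇒ V=1.1423 continue  boundary S*=-
step 0: (k=0,j=0): S=104.4100, (K−S)⁺=0.0000, hold=2.9396 ⇒ V=2.9396 continue  boundary S*=-

price = 2.9396
boundary = - - - - - 57.2184 64.5323
tree:
2.9396
4.7504 1.1423
7.4929 2.0324 0.2550
11.4684 3.5607 0.5099 0.0000
16.8986 6.1135 1.0195 0.0000 0.0000
23.7116 10.2123 2.0384 0.0000 0.0000 0.0000
30.1965 16.3977 4.0756 0.0000 0.0000 0.0000 0.0000
35.9465 23.7116 8.1489 0.0000 0.0000 0.0000 0.0000 0.0000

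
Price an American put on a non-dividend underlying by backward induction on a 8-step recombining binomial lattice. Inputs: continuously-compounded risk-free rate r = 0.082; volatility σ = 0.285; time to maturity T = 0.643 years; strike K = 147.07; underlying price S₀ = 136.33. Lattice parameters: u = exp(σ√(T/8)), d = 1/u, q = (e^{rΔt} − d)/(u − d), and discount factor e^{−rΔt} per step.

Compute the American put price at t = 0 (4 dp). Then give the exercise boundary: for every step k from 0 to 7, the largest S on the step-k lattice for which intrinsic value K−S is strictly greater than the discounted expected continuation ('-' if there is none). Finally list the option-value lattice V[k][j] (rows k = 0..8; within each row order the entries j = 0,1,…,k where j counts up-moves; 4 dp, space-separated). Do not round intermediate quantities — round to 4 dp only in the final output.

price = 15.8874
boundary = - - 115.9873 106.9843 115.9873 106.9843 115.9873 125.7480
tree:
15.8874
22.5818 9.9268
31.0827 15.0431 5.3431
40.0857 22.0440 8.7894 2.2385
48.3899 31.0827 14.0035 4.1013 0.5521
56.0496 40.0857 21.4205 7.3536 1.1595 0.0000
63.1146 48.3899 31.0827 12.7981 2.4351 0.0000 0.0000
69.6313 56.0496 40.0857 21.3220 5.1140 0.0000 0.0000 0.0000
75.6422 63.1146 48.3899 31.0827 10.7400 0.0000 0.0000 0.0000 0.0000

Δt=0.08038  u=1.08415  d=0.92238  q=0.52069  discount=0.99343
step 8 (expiry): payoffs max(K−S,0) = 75.6422 63.1146 48.3899 31.0827 10.7400 0.0000 0.0000 0.0000 0.0000
step 7: (k=7,j=0): S=77.4387, (K−S)⁺=69.6313, hold=68.6652 ⇒ V=69.6313 exercise | (k=7,j=1): S=91.0204, (K−S)⁺=56.0496, hold=55.0835 ⇒ V=56.0496 exercise | (k=7,j=2): S=106.9843, (K−S)⁺=40.0857, hold=39.1196 ⇒ V=40.0857 exercise | (k=7,j=3): S=125.7480, (K−S)⁺=21.3220, hold=20.3559 ⇒ V=21.3220 exercise | (k=7,j=4): S=147.8026, (K−S)⁺=0.0000, hold=5.1140 ⇒ V=5.1140 continue | (k=7,j=5): S=173.7253, (K−S)⁺=0.0000, hold=0.0000 ⇒ V=0.0000 continue | (k=7,j=6): S=204.1945, (K−S)⁺=0.0000, hold=0.0000 ⇒ V=0.0000 continue | (k=7,j=7): S=240.0076, (K−S)⁺=0.0000, hold=0.0000 ⇒ V=0.0000 continue  boundary S*=125.7480
step 6: (k=6,j=0): S=83.9554, (K−S)⁺=63.1146, hold=62.1485 ⇒ V=63.1146 exercise | (k=6,j=1): S=98.6801, (K−S)⁺=48.3899, hold=47.4238 ⇒ V=48.3899 exercise | (k=6,j=2): S=115.9873, (K−S)⁺=31.0827, hold=30.1166 ⇒ V=31.0827 exercise | (k=6,j=3): S=136.3300, (K−S)⁺=10.7400, hold=12.7981 ⇒ V=12.7981 continue | (k=6,j=4): S=160.2406, (K−S)⁺=0.0000, hold=2.4351 ⇒ V=2.4351 continue | (k=6,j=5): S=188.3447, (K−S)⁺=0.0000, hold=0.0000 ⇒ V=0.0000 continue | (k=6,j=6): S=221.3780, (K−S)⁺=0.0000, hold=0.0000 ⇒ V=0.0000 continue  boundary S*=115.9873
step 5: (k=5,j=0): S=91.0204, (K−S)⁺=56.0496, hold=55.0835 ⇒ V=56.0496 exercise | (k=5,j=1): S=106.9843, (K−S)⁺=40.0857, hold=39.1196 ⇒ V=40.0857 exercise | (k=5,j=2): S=125.7480, (K−S)⁺=21.3220, hold=21.4205 ⇒ V=21.4205 continue | (k=5,j=3): S=147.8026, (K−S)⁺=0.0000, hold=7.3536 ⇒ V=7.3536 continue | (k=5,j=4): S=173.7253, (K−S)⁺=0.0000, hold=1.1595 ⇒ V=1.1595 continue | (k=5,j=5): S=204.1945, (K−S)⁺=0.0000, hold=0.0000 ⇒ V=0.0000 continue  boundary S*=106.9843
step 4: (k=4,j=0): S=98.6801, (K−S)⁺=48.3899, hold=47.4238 ⇒ V=48.3899 exercise | (k=4,j=1): S=115.9873, (K−S)⁺=31.0827, hold=30.1675 ⇒ V=31.0827 exercise | (k=4,j=2): S=136.3300, (K−S)⁺=10.7400, hold=14.0035 ⇒ V=14.0035 continue | (k=4,j=3): S=160.2406, (K−S)⁺=0.0000, hold=4.1013 ⇒ V=4.1013 continue | (k=4,j=4): S=188.3447, (K−S)⁺=0.0000, hold=0.5521 ⇒ V=0.5521 continue  boundary S*=115.9873
step 3: (k=3,j=0): S=106.9843, (K−S)⁺=40.0857, hold=39.1196 ⇒ V=40.0857 exercise | (k=3,j=1): S=125.7480, (K−S)⁺=21.3220, hold=22.0440 ⇒ V=22.0440 continue | (k=3,j=2): S=147.8026, (K−S)⁺=0.0000, hold=8.7894 ⇒ V=8.7894 continue | (k=3,j=3): S=173.7253, (K−S)⁺=0.0000, hold=2.2385 ⇒ V=2.2385 continue  boundary S*=106.9843
step 2: (k=2,j=0): S=115.9873, (K−S)⁺=31.0827, hold=30.4900 ⇒ V=31.0827 exercise | (k=2,j=1): S=136.3300, (K−S)⁺=10.7400, hold=15.0431 ⇒ V=15.0431 continue | (k=2,j=2): S=160.2406, (K−S)⁺=0.0000, hold=5.3431 ⇒ V=5.3431 continue  boundary S*=115.9873
step 1: (k=1,j=0): S=125.7480, (K−S)⁺=21.3220, hold=22.5818 ⇒ V=22.5818 continue | (k=1,j=1): S=147.8026, (K−S)⁺=0.0000, hold=9.9268 ⇒ V=9.9268 continue  boundary S*=-
step 0: (k=0,j=0): S=136.3300, (K−S)⁺=10.7400, hold=15.8874 ⇒ V=15.8874 continue  boundary S*=-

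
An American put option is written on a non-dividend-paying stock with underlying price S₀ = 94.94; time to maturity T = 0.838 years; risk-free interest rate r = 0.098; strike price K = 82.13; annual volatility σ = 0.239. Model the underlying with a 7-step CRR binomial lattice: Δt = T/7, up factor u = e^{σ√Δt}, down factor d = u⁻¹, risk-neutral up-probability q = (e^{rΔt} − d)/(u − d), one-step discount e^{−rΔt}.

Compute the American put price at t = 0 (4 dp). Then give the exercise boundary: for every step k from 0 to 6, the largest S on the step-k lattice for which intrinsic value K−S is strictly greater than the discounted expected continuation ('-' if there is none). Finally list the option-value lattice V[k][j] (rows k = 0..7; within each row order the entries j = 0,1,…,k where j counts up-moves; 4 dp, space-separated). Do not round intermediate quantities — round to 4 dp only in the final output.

price = 1.6427
boundary = - - - - 68.2018 62.7889 68.2018
tree:
1.6427
2.9399 0.6192
5.1199 1.2238 0.1391
8.6217 2.3716 0.3132 0.0000
13.9282 4.4756 0.7052 0.0000 0.0000
19.3411 8.1315 1.5877 0.0000 0.0000 0.0000
24.3245 13.9282 3.5747 0.0000 0.0000 0.0000 0.0000
28.9123 19.3411 8.0486 0.0000 0.0000 0.0000 0.0000 0.0000

params: Δt=0.11971 u=1.08621 d=0.92063 q=0.55061 e^(-rΔt)=0.98834
t_7 payoffs: 28.9123 19.3411 8.0486 0.0000 0.0000 0.0000 0.0000 0.0000
t_6: node(6,0) S=57.8055 payoff=24.3245 vs cont=23.3665 → 24.3245 [stop]  node(6,1) S=68.2018 payoff=13.9282 vs cont=12.9702 → 13.9282 [stop]  node(6,2) S=80.4679 payoff=1.6621 vs cont=3.5747 → 3.5747 [wait]  node(6,3) S=94.9400 payoff=0.0000 vs cont=0.0000 → 0.0000 [wait]  node(6,4) S=112.0149 payoff=0.0000 vs cont=0.0000 → 0.0000 [wait]  node(6,5) S=132.1607 payoff=0.0000 vs cont=0.0000 → 0.0000 [wait]  node(6,6) S=155.9297 payoff=0.0000 vs cont=0.0000 → 0.0000 [wait]  ⇒ S*(6)=68.2018
t_5: node(5,0) S=62.7889 payoff=19.3411 vs cont=18.3832 → 19.3411 [stop]  node(5,1) S=74.0814 payoff=8.0486 vs cont=8.1315 → 8.1315 [wait]  node(5,2) S=87.4049 payoff=0.0000 vs cont=1.5877 → 1.5877 [wait]  node(5,3) S=103.1247 payoff=0.0000 vs cont=0.0000 → 0.0000 [wait]  node(5,4) S=121.6716 payoff=0.0000 vs cont=0.0000 → 0.0000 [wait]  node(5,5) S=143.5541 payoff=0.0000 vs cont=0.0000 → 0.0000 [wait]  ⇒ S*(5)=62.7889
t_4: node(4,0) S=68.2018 payoff=13.9282 vs cont=13.0154 → 13.9282 [stop]  node(4,1) S=80.4679 payoff=1.6621 vs cont=4.4756 → 4.4756 [wait]  node(4,2) S=94.9400 payoff=0.0000 vs cont=0.7052 → 0.7052 [wait]  node(4,3) S=112.0149 payoff=0.0000 vs cont=0.0000 → 0.0000 [wait]  node(4,4) S=132.1607 payoff=0.0000 vs cont=0.0000 → 0.0000 [wait]  ⇒ S*(4)=68.2018
t_3: node(3,0) S=74.0814 payoff=8.0486 vs cont=8.6217 → 8.6217 [wait]  node(3,1) S=87.4049 payoff=0.0000 vs cont=2.3716 → 2.3716 [wait]  node(3,2) S=103.1247 payoff=0.0000 vs cont=0.3132 → 0.3132 [wait]  node(3,3) S=121.6716 payoff=0.0000 vs cont=0.0000 → 0.0000 [wait]  ⇒ S*(3)=-
t_2: node(2,0) S=80.4679 payoff=1.6621 vs cont=5.1199 → 5.1199 [wait]  node(2,1) S=94.9400 payoff=0.0000 vs cont=1.2238 → 1.2238 [wait]  node(2,2) S=112.0149 payoff=0.0000 vs cont=0.1391 → 0.1391 [wait]  ⇒ S*(2)=-
t_1: node(1,0) S=87.4049 payoff=0.0000 vs cont=2.9399 → 2.9399 [wait]  node(1,1) S=103.1247 payoff=0.0000 vs cont=0.6192 → 0.6192 [wait]  ⇒ S*(1)=-
t_0: node(0,0) S=94.9400 payoff=0.0000 vs cont=1.6427 → 1.6427 [wait]  ⇒ S*(0)=-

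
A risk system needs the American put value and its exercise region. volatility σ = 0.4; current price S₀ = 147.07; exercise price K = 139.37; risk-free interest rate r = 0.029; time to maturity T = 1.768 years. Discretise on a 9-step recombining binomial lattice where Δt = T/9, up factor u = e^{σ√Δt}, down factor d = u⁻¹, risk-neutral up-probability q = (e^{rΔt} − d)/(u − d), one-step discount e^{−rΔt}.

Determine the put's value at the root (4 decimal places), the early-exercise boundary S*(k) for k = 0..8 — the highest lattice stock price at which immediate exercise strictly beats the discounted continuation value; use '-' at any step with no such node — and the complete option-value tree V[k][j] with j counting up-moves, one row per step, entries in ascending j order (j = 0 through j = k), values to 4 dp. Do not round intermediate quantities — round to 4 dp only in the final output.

price = 23.8807
boundary = - - - - 72.3674 60.6105 72.3674 86.4049 103.1653
tree:
23.8807
32.2923 14.7537
42.4934 21.2637 7.6447
54.2471 29.8504 11.9088 2.9640
67.0026 40.6249 18.1504 5.0658 0.6469
78.7595 53.3009 26.9268 8.5455 1.2318 0.0000
88.6064 67.0026 38.6081 14.1763 2.3456 0.0000 0.0000
96.8535 78.7595 52.9651 23.0036 4.4663 0.0000 0.0000 0.0000
103.7608 88.6064 67.0026 36.2047 8.5043 0.0000 0.0000 0.0000 0.0000
109.5460 96.8535 78.7595 52.9651 16.1932 0.0000 0.0000 0.0000 0.0000 0.0000

Δt=0.19644  u=1.19398  d=0.83754  q=0.47182  discount=0.99432
step 9 (expiry): payoffs max(K−S,0) = 109.5460 96.8535 78.7595 52.9651 16.1932 0.0000 0.0000 0.0000 0.0000 0.0000
step 8: (k=8,j=0): S=35.6092, (K−S)⁺=103.7608, hold=102.9691 ⇒ V=103.7608 exercise | (k=8,j=1): S=50.7636, (K−S)⁺=88.6064, hold=87.8147 ⇒ V=88.6064 exercise | (k=8,j=2): S=72.3674, (K−S)⁺=67.0026, hold=66.2109 ⇒ V=67.0026 exercise | (k=8,j=3): S=103.1653, (K−S)⁺=36.2047, hold=35.4130 ⇒ V=36.2047 exercise | (k=8,j=4): S=147.0700, (K−S)⁺=0.0000, hold=8.5043 ⇒ V=8.5043 continue | (k=8,j=5): S=209.6596, (K−S)⁺=0.0000, hold=0.0000 ⇒ V=0.0000 continue | (k=8,j=6): S=298.8858, (K−S)⁺=0.0000, hold=0.0000 ⇒ V=0.0000 continue | (k=8,j=7): S=426.0846, (K−S)⁺=0.0000, hold=0.0000 ⇒ V=0.0000 continue | (k=8,j=8): S=607.4163, (K−S)⁺=0.0000, hold=0.0000 ⇒ V=0.0000 continue  boundary S*=103.1653
step 7: (k=7,j=0): S=42.5165, (K−S)⁺=96.8535, hold=96.0618 ⇒ V=96.8535 exercise | (k=7,j=1): S=60.6105, (K−S)⁺=78.7595, hold=77.9678 ⇒ V=78.7595 exercise | (k=7,j=2): S=86.4049, (K−S)⁺=52.9651, hold=52.1734 ⇒ V=52.9651 exercise | (k=7,j=3): S=123.1768, (K−S)⁺=16.1932, hold=23.0036 ⇒ V=23.0036 continue | (k=7,j=4): S=175.5979, (K−S)⁺=0.0000, hold=4.4663 ⇒ V=4.4663 continue | (k=7,j=5): S=250.3283, (K−S)⁺=0.0000, hold=0.0000 ⇒ V=0.0000 continue | (k=7,j=6): S=356.8622, (K−S)⁺=0.0000, hold=0.0000 ⇒ V=0.0000 continue | (k=7,j=7): S=508.7344, (K−S)⁺=0.0000, hold=0.0000 ⇒ V=0.0000 continue  boundary S*=86.4049
step 6: (k=6,j=0): S=50.7636, (K−S)⁺=88.6064, hold=87.8147 ⇒ V=88.6064 exercise | (k=6,j=1): S=72.3674, (K−S)⁺=67.0026, hold=66.2109 ⇒ V=67.0026 exercise | (k=6,j=2): S=103.1653, (K−S)⁺=36.2047, hold=38.6081 ⇒ V=38.6081 continue | (k=6,j=3): S=147.0700, (K−S)⁺=0.0000, hold=14.1763 ⇒ V=14.1763 continue | (k=6,j=4): S=209.6596, (K−S)⁺=0.0000, hold=2.3456 ⇒ V=2.3456 continue | (k=6,j=5): S=298.8858, (K−S)⁺=0.0000, hold=0.0000 ⇒ V=0.0000 continue | (k=6,j=6): S=426.0846, (K−S)⁺=0.0000, hold=0.0000 ⇒ V=0.0000 continue  boundary S*=72.3674
step 5: (k=5,j=0): S=60.6105, (K−S)⁺=78.7595, hold=77.9678 ⇒ V=78.7595 exercise | (k=5,j=1): S=86.4049, (K−S)⁺=52.9651, hold=53.3009 ⇒ V=53.3009 continue | (k=5,j=2): S=123.1768, (K−S)⁺=16.1932, hold=26.9268 ⇒ V=26.9268 continue | (k=5,j=3): S=175.5979, (K−S)⁺=0.0000, hold=8.5455 ⇒ V=8.5455 continue | (k=5,j=4): S=250.3283, (K−S)⁺=0.0000, hold=1.2318 ⇒ V=1.2318 continue | (k=5,j=5): S=356.8622, (K−S)⁺=0.0000, hold=0.0000 ⇒ V=0.0000 continue  boundary S*=60.6105
step 4: (k=4,j=0): S=72.3674, (K−S)⁺=67.0026, hold=66.3684 ⇒ V=67.0026 exercise | (k=4,j=1): S=103.1653, (K−S)⁺=36.2047, hold=40.6249 ⇒ V=40.6249 continue | (k=4,j=2): S=147.0700, (K−S)⁺=0.0000, hold=18.1504 ⇒ V=18.1504 continue | (k=4,j=3): S=209.6596, (K−S)⁺=0.0000, hold=5.0658 ⇒ V=5.0658 continue | (k=4,j=4): S=298.8858, (K−S)⁺=0.0000, hold=0.6469 ⇒ V=0.6469 continue  boundary S*=72.3674
step 3: (k=3,j=0): S=86.4049, (K−S)⁺=52.9651, hold=54.2471 ⇒ V=54.2471 continue | (k=3,j=1): S=123.1768, (K−S)⁺=16.1932, hold=29.8504 ⇒ V=29.8504 continue | (k=3,j=2): S=175.5979, (K−S)⁺=0.0000, hold=11.9088 ⇒ V=11.9088 continue | (k=3,j=3): S=250.3283, (K−S)⁺=0.0000, hold=2.9640 ⇒ V=2.9640 continue  boundary S*=-
step 2: (k=2,j=0): S=103.1653, (K−S)⁺=36.2047, hold=42.4934 ⇒ V=42.4934 continue | (k=2,j=1): S=147.0700, (K−S)⁺=0.0000, hold=21.2637 ⇒ V=21.2637 continue | (k=2,j=2): S=209.6596, (K−S)⁺=0.0000, hold=7.6447 ⇒ V=7.6447 continue  boundary S*=-
step 1: (k=1,j=0): S=123.1768, (K−S)⁺=16.1932, hold=32.2923 ⇒ V=32.2923 continue | (k=1,j=1): S=175.5979, (K−S)⁺=0.0000, hold=14.7537 ⇒ V=14.7537 continue  boundary S*=-
step 0: (k=0,j=0): S=147.0700, (K−S)⁺=0.0000, hold=23.8807 ⇒ V=23.8807 continue  boundary S*=-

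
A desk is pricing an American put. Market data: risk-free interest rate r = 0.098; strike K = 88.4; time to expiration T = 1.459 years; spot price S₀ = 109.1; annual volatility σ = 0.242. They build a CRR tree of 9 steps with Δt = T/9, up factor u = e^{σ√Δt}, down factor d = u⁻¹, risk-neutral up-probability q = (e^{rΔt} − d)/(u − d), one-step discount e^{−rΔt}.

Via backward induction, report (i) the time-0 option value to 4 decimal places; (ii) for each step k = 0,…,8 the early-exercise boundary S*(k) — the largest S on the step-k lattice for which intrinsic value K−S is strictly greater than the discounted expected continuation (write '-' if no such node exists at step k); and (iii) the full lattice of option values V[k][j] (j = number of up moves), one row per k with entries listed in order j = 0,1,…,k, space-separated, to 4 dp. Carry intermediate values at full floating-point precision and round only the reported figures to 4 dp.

price = 1.8118
boundary = - - - - 73.8857 67.0261 73.8857 67.0261 73.8857
tree:
1.8118
3.1745 0.7832
5.4285 1.4780 0.2546
9.0241 2.7329 0.5252 0.0473
14.5143 4.9292 1.0695 0.1087 0.0000
21.3739 8.6223 2.1419 0.2497 0.0000 0.0000
27.5966 14.5143 4.1971 0.5736 0.0000 0.0000 0.0000
33.2416 21.3739 7.9798 1.3176 0.0000 0.0000 0.0000 0.0000
38.3625 27.5966 14.5143 3.0267 0.0000 0.0000 0.0000 0.0000 0.0000
43.0080 33.2416 21.3739 6.9528 0.0000 0.0000 0.0000 0.0000 0.0000 0.0000

Δt=0.16211  u=1.10234  d=0.90716  q=0.55771  discount=0.98424
step 9 (expiry): payoffs max(K−S,0) = 43.0080 33.2416 21.3739 6.9528 0.0000 0.0000 0.0000 0.0000 0.0000 0.0000
step 8: (k=8,j=0): S=50.0375, (K−S)⁺=38.3625, hold=36.9692 ⇒ V=38.3625 exercise | (k=8,j=1): S=60.8034, (K−S)⁺=27.5966, hold=26.2033 ⇒ V=27.5966 exercise | (k=8,j=2): S=73.8857, (K−S)⁺=14.5143, hold=13.1210 ⇒ V=14.5143 exercise | (k=8,j=3): S=89.7827, (K−S)⁺=0.0000, hold=3.0267 ⇒ V=3.0267 continue | (k=8,j=4): S=109.1000, (K−S)⁺=0.0000, hold=0.0000 ⇒ V=0.0000 continue | (k=8,j=5): S=132.5736, (K−S)⁺=0.0000, hold=0.0000 ⇒ V=0.0000 continue | (k=8,j=6): S=161.0977, (K−S)⁺=0.0000, hold=0.0000 ⇒ V=0.0000 continue | (k=8,j=7): S=195.7589, (K−S)⁺=0.0000, hold=0.0000 ⇒ V=0.0000 continue | (k=8,j=8): S=237.8778, (K−S)⁺=0.0000, hold=0.0000 ⇒ V=0.0000 continue  boundary S*=73.8857
step 7: (k=7,j=0): S=55.1584, (K−S)⁺=33.2416, hold=31.8483 ⇒ V=33.2416 exercise | (k=7,j=1): S=67.0261, (K−S)⁺=21.3739, hold=19.9806 ⇒ V=21.3739 exercise | (k=7,j=2): S=81.4472, (K−S)⁺=6.9528, hold=7.9798 ⇒ V=7.9798 continue | (k=7,j=3): S=98.9711, (K−S)⁺=0.0000, hold=1.3176 ⇒ V=1.3176 continue | (k=7,j=4): S=120.2655, (K−S)⁺=0.0000, hold=0.0000 ⇒ V=0.0000 continue | (k=7,j=5): S=146.1414, (K−S)⁺=0.0000, hold=0.0000 ⇒ V=0.0000 continue | (k=7,j=6): S=177.5847, (K−S)⁺=0.0000, hold=0.0000 ⇒ V=0.0000 continue | (k=7,j=7): S=215.7932, (K−S)⁺=0.0000, hold=0.0000 ⇒ V=0.0000 continue  boundary S*=67.0261
step 6: (k=6,j=0): S=60.8034, (K−S)⁺=27.5966, hold=26.2033 ⇒ V=27.5966 exercise | (k=6,j=1): S=73.8857, (K−S)⁺=14.5143, hold=13.6848 ⇒ V=14.5143 exercise | (k=6,j=2): S=89.7827, (K−S)⁺=0.0000, hold=4.1971 ⇒ V=4.1971 continue | (k=6,j=3): S=109.1000, (K−S)⁺=0.0000, hold=0.5736 ⇒ V=0.5736 continue | (k=6,j=4): S=132.5736, (K−S)⁺=0.0000, hold=0.0000 ⇒ V=0.0000 continue | (k=6,j=5): S=161.0977, (K−S)⁺=0.0000, hold=0.0000 ⇒ V=0.0000 continue | (k=6,j=6): S=195.7589, (K−S)⁺=0.0000, hold=0.0000 ⇒ V=0.0000 continue  boundary S*=73.8857
step 5: (k=5,j=0): S=67.0261, (K−S)⁺=21.3739, hold=19.9806 ⇒ V=21.3739 exercise | (k=5,j=1): S=81.4472, (K−S)⁺=6.9528, hold=8.6223 ⇒ V=8.6223 continue | (k=5,j=2): S=98.9711, (K−S)⁺=0.0000, hold=2.1419 ⇒ V=2.1419 continue | (k=5,j=3): S=120.2655, (K−S)⁺=0.0000, hold=0.2497 ⇒ V=0.2497 continue | (k=5,j=4): S=146.1414, (K−S)⁺=0.0000, hold=0.0000 ⇒ V=0.0000 continue | (k=5,j=5): S=177.5847, (K−S)⁺=0.0000, hold=0.0000 ⇒ V=0.0000 continue  boundary S*=67.0261
step 4: (k=4,j=0): S=73.8857, (K−S)⁺=14.5143, hold=14.0374 ⇒ V=14.5143 exercise | (k=4,j=1): S=89.7827, (K−S)⁺=0.0000, hold=4.9292 ⇒ V=4.9292 continue | (k=4,j=2): S=109.1000, (K−S)⁺=0.0000, hold=1.0695 ⇒ V=1.0695 continue | (k=4,j=3): S=132.5736, (K−S)⁺=0.0000, hold=0.1087 ⇒ V=0.1087 continue | (k=4,j=4): S=161.0977, (K−S)⁺=0.0000, hold=0.0000 ⇒ V=0.0000 continue  boundary S*=73.8857
step 3: (k=3,j=0): S=81.4472, (K−S)⁺=6.9528, hold=9.0241 ⇒ V=9.0241 continue | (k=3,j=1): S=98.9711, (K−S)⁺=0.0000, hold=2.7329 ⇒ V=2.7329 continue | (k=3,j=2): S=120.2655, (K−S)⁺=0.0000, hold=0.5252 ⇒ V=0.5252 continue | (k=3,j=3): S=146.1414, (K−S)⁺=0.0000, hold=0.0473 ⇒ V=0.0473 continue  boundary S*=-
step 2: (k=2,j=0): S=89.7827, (K−S)⁺=0.0000, hold=5.4285 ⇒ V=5.4285 continue | (k=2,j=1): S=109.1000, (K−S)⁺=0.0000, hold=1.4780 ⇒ V=1.4780 continue | (k=2,j=2): S=132.5736, (K−S)⁺=0.0000, hold=0.2546 ⇒ V=0.2546 continue  boundary S*=-
step 1: (k=1,j=0): S=98.9711, (K−S)⁺=0.0000, hold=3.1745 ⇒ V=3.1745 continue | (k=1,j=1): S=120.2655, (K−S)⁺=0.0000, hold=0.7832 ⇒ V=0.7832 continue  boundary S*=-
step 0: (k=0,j=0): S=109.1000, (K−S)⁺=0.0000, hold=1.8118 ⇒ V=1.8118 continue  boundary S*=-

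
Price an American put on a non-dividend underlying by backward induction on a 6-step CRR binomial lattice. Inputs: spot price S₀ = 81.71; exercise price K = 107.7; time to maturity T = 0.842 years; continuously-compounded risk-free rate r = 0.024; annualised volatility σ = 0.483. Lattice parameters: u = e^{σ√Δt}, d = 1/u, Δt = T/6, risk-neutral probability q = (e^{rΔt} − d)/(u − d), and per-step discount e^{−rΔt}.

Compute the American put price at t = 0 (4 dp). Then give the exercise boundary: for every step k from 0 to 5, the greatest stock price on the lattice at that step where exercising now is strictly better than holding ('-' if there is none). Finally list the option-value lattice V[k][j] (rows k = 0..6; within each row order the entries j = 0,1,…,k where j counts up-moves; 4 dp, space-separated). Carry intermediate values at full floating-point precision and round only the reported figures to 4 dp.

params: Δt=0.14033 u=1.19834 d=0.83449 q=0.46416 e^(-rΔt)=0.99664
t_6 payoffs: 80.1072 68.0763 50.7996 25.9900 0.0000 0.0000 0.0000
t_5: node(5,0) S=33.0655 payoff=74.6345 vs cont=74.2724 → 74.6345 [stop]  node(5,1) S=47.4827 payoff=60.2173 vs cont=59.8552 → 60.2173 [stop]  node(5,2) S=68.1860 payoff=39.5140 vs cont=39.1519 → 39.5140 [stop]  node(5,3) S=97.9163 payoff=9.7837 vs cont=13.8796 → 13.8796 [wait]  node(5,4) S=140.6096 payoff=0.0000 vs cont=0.0000 → 0.0000 [wait]  node(5,5) S=201.9180 payoff=0.0000 vs cont=0.0000 → 0.0000 [wait]  ⇒ S*(5)=68.1860
t_4: node(4,0) S=39.6237 payoff=68.0763 vs cont=67.7141 → 68.0763 [stop]  node(4,1) S=56.9004 payoff=50.7996 vs cont=50.4375 → 50.7996 [stop]  node(4,2) S=81.7100 payoff=25.9900 vs cont=27.5227 → 27.5227 [wait]  node(4,3) S=117.3370 payoff=0.0000 vs cont=7.4122 → 7.4122 [wait]  node(4,4) S=168.4981 payoff=0.0000 vs cont=0.0000 → 0.0000 [wait]  ⇒ S*(4)=56.9004
t_3: node(3,0) S=47.4827 payoff=60.2173 vs cont=59.8552 → 60.2173 [stop]  node(3,1) S=68.1860 payoff=39.5140 vs cont=39.8609 → 39.8609 [wait]  node(3,2) S=97.9163 payoff=9.7837 vs cont=18.1270 → 18.1270 [wait]  node(3,3) S=140.6096 payoff=0.0000 vs cont=3.9584 → 3.9584 [wait]  ⇒ S*(3)=47.4827
t_2: node(2,0) S=56.9004 payoff=50.7996 vs cont=50.5980 → 50.7996 [stop]  node(2,1) S=81.7100 payoff=25.9900 vs cont=29.6728 → 29.6728 [wait]  node(2,2) S=117.3370 payoff=0.0000 vs cont=11.5117 → 11.5117 [wait]  ⇒ S*(2)=56.9004
t_1: node(1,0) S=68.1860 payoff=39.5140 vs cont=40.8555 → 40.8555 [wait]  node(1,1) S=97.9163 payoff=9.7837 vs cont=21.1717 → 21.1717 [wait]  ⇒ S*(1)=-
t_0: node(0,0) S=81.7100 payoff=25.9900 vs cont=31.6124 → 31.6124 [wait]  ⇒ S*(0)=-

price = 31.6124
boundary = - - 56.9004 47.4827 56.9004 68.1860
tree:
31.6124
40.8555 21.1717
50.7996 29.6728 11.5117
60.2173 39.8609 18.1270 3.9584
68.0763 50.7996 27.5227 7.4122 0.0000
74.6345 60.2173 39.5140 13.8796 0.0000 0.0000
80.1072 68.0763 50.7996 25.9900 0.0000 0.0000 0.0000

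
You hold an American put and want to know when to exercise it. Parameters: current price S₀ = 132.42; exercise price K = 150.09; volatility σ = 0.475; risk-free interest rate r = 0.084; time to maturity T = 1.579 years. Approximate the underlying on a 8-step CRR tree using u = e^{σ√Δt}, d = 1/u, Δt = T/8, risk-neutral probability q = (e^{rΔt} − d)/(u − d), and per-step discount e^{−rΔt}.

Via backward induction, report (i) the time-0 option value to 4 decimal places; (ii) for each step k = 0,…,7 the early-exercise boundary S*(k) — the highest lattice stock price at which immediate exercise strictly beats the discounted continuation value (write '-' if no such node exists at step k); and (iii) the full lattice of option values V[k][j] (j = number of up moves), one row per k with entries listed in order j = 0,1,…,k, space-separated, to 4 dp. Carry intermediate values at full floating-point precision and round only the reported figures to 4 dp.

Δt=0.19737  u=1.23495  d=0.80975  q=0.48676  discount=0.98356
step 8 (expiry): payoffs max(K−S,0) = 125.6125 112.7595 93.1574 63.2625 17.6700 0.0000 0.0000 0.0000 0.0000
step 7: (k=7,j=0): S=30.2285, (K−S)⁺=119.8615, hold=117.3936 ⇒ V=119.8615 exercise | (k=7,j=1): S=46.1012, (K−S)⁺=103.9888, hold=101.5209 ⇒ V=103.9888 exercise | (k=7,j=2): S=70.3087, (K−S)⁺=79.7813, hold=77.3134 ⇒ V=79.7813 exercise | (k=7,j=3): S=107.2273, (K−S)⁺=42.8627, hold=40.3948 ⇒ V=42.8627 exercise | (k=7,j=4): S=163.5316, (K−S)⁺=0.0000, hold=8.9199 ⇒ V=8.9199 continue | (k=7,j=5): S=249.4010, (K−S)⁺=0.0000, hold=0.0000 ⇒ V=0.0000 continue | (k=7,j=6): S=380.3598, (K−S)⁺=0.0000, hold=0.0000 ⇒ V=0.0000 continue | (k=7,j=7): S=580.0842, (K−S)⁺=0.0000, hold=0.0000 ⇒ V=0.0000 continue  boundary S*=107.2273
step 6: (k=6,j=0): S=37.3305, (K−S)⁺=112.7595, hold=110.2916 ⇒ V=112.7595 exercise | (k=6,j=1): S=56.9326, (K−S)⁺=93.1574, hold=90.6895 ⇒ V=93.1574 exercise | (k=6,j=2): S=86.8275, (K−S)⁺=63.2625, hold=60.7946 ⇒ V=63.2625 exercise | (k=6,j=3): S=132.4200, (K−S)⁺=17.6700, hold=25.9077 ⇒ V=25.9077 continue | (k=6,j=4): S=201.9529, (K−S)⁺=0.0000, hold=4.5028 ⇒ V=4.5028 continue | (k=6,j=5): S=307.9970, (K−S)⁺=0.0000, hold=0.0000 ⇒ V=0.0000 continue | (k=6,j=6): S=469.7241, (K−S)⁺=0.0000, hold=0.0000 ⇒ V=0.0000 continue  boundary S*=86.8275
step 5: (k=5,j=0): S=46.1012, (K−S)⁺=103.9888, hold=101.5209 ⇒ V=103.9888 exercise | (k=5,j=1): S=70.3087, (K−S)⁺=79.7813, hold=77.3134 ⇒ V=79.7813 exercise | (k=5,j=2): S=107.2273, (K−S)⁺=42.8627, hold=44.3386 ⇒ V=44.3386 continue | (k=5,j=3): S=163.5316, (K−S)⁺=0.0000, hold=15.2341 ⇒ V=15.2341 continue | (k=5,j=4): S=249.4010, (K−S)⁺=0.0000, hold=2.2730 ⇒ V=2.2730 continue | (k=5,j=5): S=380.3598, (K−S)⁺=0.0000, hold=0.0000 ⇒ V=0.0000 continue  boundary S*=70.3087
step 4: (k=4,j=0): S=56.9326, (K−S)⁺=93.1574, hold=90.6895 ⇒ V=93.1574 exercise | (k=4,j=1): S=86.8275, (K−S)⁺=63.2625, hold=61.5012 ⇒ V=63.2625 exercise | (k=4,j=2): S=132.4200, (K−S)⁺=17.6700, hold=29.6757 ⇒ V=29.6757 continue | (k=4,j=3): S=201.9529, (K−S)⁺=0.0000, hold=8.7785 ⇒ V=8.7785 continue | (k=4,j=4): S=307.9970, (K−S)⁺=0.0000, hold=1.1474 ⇒ V=1.1474 continue  boundary S*=86.8275
step 3: (k=3,j=0): S=70.3087, (K−S)⁺=79.7813, hold=77.3134 ⇒ V=79.7813 exercise | (k=3,j=1): S=107.2273, (K−S)⁺=42.8627, hold=46.1426 ⇒ V=46.1426 continue | (k=3,j=2): S=163.5316, (K−S)⁺=0.0000, hold=19.1832 ⇒ V=19.1832 continue | (k=3,j=3): S=249.4010, (K−S)⁺=0.0000, hold=4.9808 ⇒ V=4.9808 continue  boundary S*=70.3087
step 2: (k=2,j=0): S=86.8275, (K−S)⁺=63.2625, hold=62.3649 ⇒ V=63.2625 exercise | (k=2,j=1): S=132.4200, (K−S)⁺=17.6700, hold=32.4770 ⇒ V=32.4770 continue | (k=2,j=2): S=201.9529, (K−S)⁺=0.0000, hold=12.0683 ⇒ V=12.0683 continue  boundary S*=86.8275
step 1: (k=1,j=0): S=107.2273, (K−S)⁺=42.8627, hold=47.4837 ⇒ V=47.4837 continue | (k=1,j=1): S=163.5316, (K−S)⁺=0.0000, hold=22.1723 ⇒ V=22.1723 continue  boundary S*=-
step 0: (k=0,j=0): S=132.4200, (K−S)⁺=17.6700, hold=34.5850 ⇒ V=34.5850 continue  boundary S*=-

price = 34.5850
boundary = - - 86.8275 70.3087 86.8275 70.3087 86.8275 107.2273
tree:
34.5850
47.4837 22.1723
63.2625 32.4770 12.0683
79.7813 46.1426 19.1832 4.9808
93.1574 63.2625 29.6757 8.7785 1.1474
103.9888 79.7813 44.3386 15.2341 2.2730 0.0000
112.7595 93.1574 63.2625 25.9077 4.5028 0.0000 0.0000
119.8615 103.9888 79.7813 42.8627 8.9199 0.0000 0.0000 0.0000
125.6125 112.7595 93.1574 63.2625 17.6700 0.0000 0.0000 0.0000 0.0000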